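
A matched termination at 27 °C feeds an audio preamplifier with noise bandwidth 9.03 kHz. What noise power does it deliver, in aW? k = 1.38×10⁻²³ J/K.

37.4 aW

T = 27 °C + 273.15 = 300.15 K
P_n = kTB = 1.38×10⁻²³ × 300.15 × 9.03×10³ = 3.74×10⁻¹⁷ W = 37.4 aW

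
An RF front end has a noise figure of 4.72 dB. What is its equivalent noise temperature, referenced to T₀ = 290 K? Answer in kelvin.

F = 10^(4.72/10) = 2.96483
T_e = (F − 1)·T₀ = (2.96483 − 1) × 290 = 570 K

570 K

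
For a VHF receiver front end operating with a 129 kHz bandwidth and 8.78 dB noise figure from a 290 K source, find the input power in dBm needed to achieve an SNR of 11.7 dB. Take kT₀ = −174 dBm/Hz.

Sensitivity = −174 + 10 log₁₀(B) + NF + SNR_min
= −174 + 51.11 + 8.78 + 11.7
= −102.41 dBm → −102.4 dBm

−102.4 dBm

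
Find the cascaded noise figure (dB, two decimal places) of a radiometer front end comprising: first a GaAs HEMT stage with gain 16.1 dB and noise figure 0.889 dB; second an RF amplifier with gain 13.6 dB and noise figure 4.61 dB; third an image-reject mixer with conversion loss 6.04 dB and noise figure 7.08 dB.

Convert to linear (a loss of L dB is a gain of −L dB): F_i = 10^(NF_i/10), G_i = 10^(G_i,dB/10)
  Stage 1: F_1 = 10^(0.889/10) = 1.227, G_1 = 10^(16.1/10) = 40.74
  Stage 2: F_2 = 10^(4.61/10) = 2.891, G_2 = 10^(13.6/10) = 22.91
  Stage 3: F_3 = 10^(7.08/10) = 5.105, G_3 = 10^(−6.04/10) = 0.2489
Friis cascade:
  F = 1.227 + (2.891 − 1)/40.74 + (5.105 − 1)/933.3 = 1.278
NF = 10 log₁₀(1.278) = 1.07 dB

1.07 dB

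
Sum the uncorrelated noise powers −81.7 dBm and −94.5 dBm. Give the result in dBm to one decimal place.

−81.5 dBm

Convert to linear, add, convert back:
P₁ = 6.76×10⁻¹² W, P₂ = 3.55×10⁻¹³ W
P_tot = 7.12×10⁻¹² W → 10 log₁₀(P_tot / 10⁻³) = −81.5 dBm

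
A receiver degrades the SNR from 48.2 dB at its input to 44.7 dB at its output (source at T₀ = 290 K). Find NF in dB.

NF (dB) = SNR_in(dB) − SNR_out(dB) when the source is at T₀
NF = 48.2 − 44.7 = 3.5 dB

3.5 dB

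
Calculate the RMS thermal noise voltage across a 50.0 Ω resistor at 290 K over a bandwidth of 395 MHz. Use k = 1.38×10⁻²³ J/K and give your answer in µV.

V_n = √(4kTRB)
4kTRB = 4 × 1.38×10⁻²³ × 290 × 5.00×10¹ × 3.95×10⁸ = 3.16×10⁻¹⁰ V²
V_n = √(3.16×10⁻¹⁰) = 1.78×10⁻⁵ V = 17.8 µV

17.8 µV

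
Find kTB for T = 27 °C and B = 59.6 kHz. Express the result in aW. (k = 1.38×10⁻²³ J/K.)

T = 27 °C + 273.15 = 300.15 K
P_n = kTB = 1.38×10⁻²³ × 300.15 × 5.96×10⁴ = 2.47×10⁻¹⁶ W = 247 aW

247 aW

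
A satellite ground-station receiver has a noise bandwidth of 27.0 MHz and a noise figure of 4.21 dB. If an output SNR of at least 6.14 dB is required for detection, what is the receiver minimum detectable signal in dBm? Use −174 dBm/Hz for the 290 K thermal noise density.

−89.3 dBm

Sensitivity = −174 + 10 log₁₀(B) + NF + SNR_min
= −174 + 74.31 + 4.21 + 6.14
= −89.34 dBm → −89.3 dBm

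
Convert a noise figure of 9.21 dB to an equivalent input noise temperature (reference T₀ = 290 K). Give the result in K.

2128 K

F = 10^(9.21/10) = 8.33681
T_e = (F − 1)·T₀ = (8.33681 − 1) × 290 = 2128 K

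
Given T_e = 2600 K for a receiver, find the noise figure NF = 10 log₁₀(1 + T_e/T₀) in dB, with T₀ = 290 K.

F = 1 + T_e/T₀ = 1 + 2600/290 = 9.96552
NF = 10 log₁₀(9.96552) = 9.98 dB

9.98 dB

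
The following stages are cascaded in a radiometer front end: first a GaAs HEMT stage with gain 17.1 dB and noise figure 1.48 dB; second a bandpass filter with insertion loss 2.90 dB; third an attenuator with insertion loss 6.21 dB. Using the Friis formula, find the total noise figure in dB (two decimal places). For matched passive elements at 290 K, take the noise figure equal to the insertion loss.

1.89 dB

Convert to linear (a loss of L dB is a gain of −L dB): F_i = 10^(NF_i/10), G_i = 10^(G_i,dB/10)
  Stage 1: F_1 = 10^(1.48/10) = 1.406, G_1 = 10^(17.1/10) = 51.29
  Stage 2: F_2 = 10^(2.90/10) = 1.950, G_2 = 10^(−2.90/10) = 0.5129
  Stage 3: F_3 = 10^(6.21/10) = 4.178, G_3 = 10^(−6.21/10) = 0.2393
Friis cascade:
  F = 1.406 + (1.950 − 1)/51.29 + (4.178 − 1)/26.30 = 1.545
NF = 10 log₁₀(1.545) = 1.89 dB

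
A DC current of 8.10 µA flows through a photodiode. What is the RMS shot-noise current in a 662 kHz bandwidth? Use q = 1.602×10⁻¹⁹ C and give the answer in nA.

I_n = √(2qI·B)
2qI·B = 2 × 1.602×10⁻¹⁹ × 8.10×10⁻⁶ × 6.62×10⁵ = 1.72×10⁻¹⁸ A²
I_n = √(1.72×10⁻¹⁸) = 1.31×10⁻⁹ A = 1.31 nA

1.31 nA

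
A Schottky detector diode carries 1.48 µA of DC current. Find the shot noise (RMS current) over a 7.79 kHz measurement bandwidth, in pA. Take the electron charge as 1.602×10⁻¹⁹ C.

I_n = √(2qI·B)
2qI·B = 2 × 1.602×10⁻¹⁹ × 1.48×10⁻⁶ × 7.79×10³ = 3.69×10⁻²¹ A²
I_n = √(3.69×10⁻²¹) = 6.08×10⁻¹¹ A = 60.8 pA

60.8 pA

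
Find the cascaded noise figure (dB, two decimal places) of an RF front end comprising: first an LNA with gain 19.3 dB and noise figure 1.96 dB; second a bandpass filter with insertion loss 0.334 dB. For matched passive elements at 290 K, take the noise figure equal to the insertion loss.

1.96 dB

Convert to linear (a loss of L dB is a gain of −L dB): F_i = 10^(NF_i/10), G_i = 10^(G_i,dB/10)
  Stage 1: F_1 = 10^(1.96/10) = 1.570, G_1 = 10^(19.3/10) = 85.11
  Stage 2: F_2 = 10^(0.334/10) = 1.080, G_2 = 10^(−0.334/10) = 0.9260
Friis cascade:
  F = 1.570 + (1.080 − 1)/85.11 = 1.571
NF = 10 log₁₀(1.571) = 1.96 dB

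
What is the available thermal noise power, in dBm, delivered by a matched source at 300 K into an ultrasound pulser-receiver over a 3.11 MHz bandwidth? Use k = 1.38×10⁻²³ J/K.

−108.9 dBm

P_n = kTB = 1.38×10⁻²³ × 300 × 3.11×10⁶ = 1.29×10⁻¹⁴ W
In dBm: 10 log₁₀(1.29×10⁻¹⁴ / 10⁻³) = −108.9 dBm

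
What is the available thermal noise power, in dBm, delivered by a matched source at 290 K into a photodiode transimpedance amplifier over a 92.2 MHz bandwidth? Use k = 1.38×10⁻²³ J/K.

P_n = kTB = 1.38×10⁻²³ × 290 × 9.22×10⁷ = 3.69×10⁻¹³ W
In dBm: 10 log₁₀(3.69×10⁻¹³ / 10⁻³) = −94.3 dBm

−94.3 dBm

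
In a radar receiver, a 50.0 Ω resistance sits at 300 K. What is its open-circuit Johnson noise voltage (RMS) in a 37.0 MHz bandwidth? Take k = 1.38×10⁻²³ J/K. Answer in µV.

5.53 µV

V_n = √(4kTRB)
4kTRB = 4 × 1.38×10⁻²³ × 300 × 5.00×10¹ × 3.70×10⁷ = 3.06×10⁻¹¹ V²
V_n = √(3.06×10⁻¹¹) = 5.53×10⁻⁶ V = 5.53 µV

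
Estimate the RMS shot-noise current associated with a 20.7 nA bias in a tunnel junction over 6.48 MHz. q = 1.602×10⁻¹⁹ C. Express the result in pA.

I_n = √(2qI·B)
2qI·B = 2 × 1.602×10⁻¹⁹ × 2.07×10⁻⁸ × 6.48×10⁶ = 4.30×10⁻²⁰ A²
I_n = √(4.30×10⁻²⁰) = 2.07×10⁻¹⁰ A = 207 pA

207 pA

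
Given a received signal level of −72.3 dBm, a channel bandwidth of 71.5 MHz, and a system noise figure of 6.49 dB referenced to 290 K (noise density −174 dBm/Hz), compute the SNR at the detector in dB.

16.7 dB

Noise floor: N = −174 + 10 log₁₀(B) + NF
10 log₁₀(7.15×10⁷) = 78.54 dB
N = −174 + 78.54 + 6.49 = −88.97 dBm
SNR = P_sig − N = −72.3 − (−88.97) = 16.67 dB → 16.7 dB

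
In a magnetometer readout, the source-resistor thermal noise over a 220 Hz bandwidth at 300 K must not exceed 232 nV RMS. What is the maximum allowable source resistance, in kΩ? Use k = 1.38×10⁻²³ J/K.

14.8 kΩ

Johnson–Nyquist: V_n = √(4kTRB) ⇒ R = V_n² / (4kTB)
4kTB = 4 × 1.38×10⁻²³ × 300 × 2.20×10² = 3.64×10⁻¹⁸
R = (2.32×10⁻⁷)² / 3.64×10⁻¹⁸ = 1.48×10⁴ Ω = 14.8 kΩ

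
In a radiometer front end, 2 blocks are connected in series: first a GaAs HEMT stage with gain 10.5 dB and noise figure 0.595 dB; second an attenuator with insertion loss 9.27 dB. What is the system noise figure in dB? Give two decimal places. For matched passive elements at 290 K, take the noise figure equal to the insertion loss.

2.58 dB

Convert to linear (a loss of L dB is a gain of −L dB): F_i = 10^(NF_i/10), G_i = 10^(G_i,dB/10)
  Stage 1: F_1 = 10^(0.595/10) = 1.147, G_1 = 10^(10.5/10) = 11.22
  Stage 2: F_2 = 10^(9.27/10) = 8.453, G_2 = 10^(−9.27/10) = 0.1183
Friis cascade:
  F = 1.147 + (8.453 − 1)/11.22 = 1.811
NF = 10 log₁₀(1.811) = 2.58 dB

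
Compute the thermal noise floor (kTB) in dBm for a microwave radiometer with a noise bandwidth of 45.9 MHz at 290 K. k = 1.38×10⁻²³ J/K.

−97.4 dBm

P_n = kTB = 1.38×10⁻²³ × 290 × 4.59×10⁷ = 1.84×10⁻¹³ W
In dBm: 10 log₁₀(1.84×10⁻¹³ / 10⁻³) = −97.4 dBm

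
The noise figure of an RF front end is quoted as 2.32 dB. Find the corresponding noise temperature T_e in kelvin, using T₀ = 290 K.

205 K

F = 10^(2.32/10) = 1.70608
T_e = (F − 1)·T₀ = (1.70608 − 1) × 290 = 205 K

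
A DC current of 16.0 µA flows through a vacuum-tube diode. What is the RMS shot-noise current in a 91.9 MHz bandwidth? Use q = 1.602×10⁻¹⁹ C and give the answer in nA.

21.7 nA

I_n = √(2qI·B)
2qI·B = 2 × 1.602×10⁻¹⁹ × 1.60×10⁻⁵ × 9.19×10⁷ = 4.71×10⁻¹⁶ A²
I_n = √(4.71×10⁻¹⁶) = 2.17×10⁻⁸ A = 21.7 nA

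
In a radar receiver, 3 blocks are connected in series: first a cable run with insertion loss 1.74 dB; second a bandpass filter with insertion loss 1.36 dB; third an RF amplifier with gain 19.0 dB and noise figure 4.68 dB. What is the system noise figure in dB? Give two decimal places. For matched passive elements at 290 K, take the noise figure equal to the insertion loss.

Convert to linear (a loss of L dB is a gain of −L dB): F_i = 10^(NF_i/10), G_i = 10^(G_i,dB/10)
  Stage 1: F_1 = 10^(1.74/10) = 1.493, G_1 = 10^(−1.74/10) = 0.6699
  Stage 2: F_2 = 10^(1.36/10) = 1.368, G_2 = 10^(−1.36/10) = 0.7311
  Stage 3: F_3 = 10^(4.68/10) = 2.938, G_3 = 10^(19.0/10) = 79.43
Friis cascade:
  F = 1.493 + (1.368 − 1)/0.6699 + (2.938 − 1)/0.4898 = 5.998
NF = 10 log₁₀(5.998) = 7.78 dB

7.78 dB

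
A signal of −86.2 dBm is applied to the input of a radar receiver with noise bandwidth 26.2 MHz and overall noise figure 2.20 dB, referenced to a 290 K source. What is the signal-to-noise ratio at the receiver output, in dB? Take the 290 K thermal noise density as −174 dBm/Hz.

Noise floor: N = −174 + 10 log₁₀(B) + NF
10 log₁₀(2.62×10⁷) = 74.18 dB
N = −174 + 74.18 + 2.20 = −97.62 dBm
SNR = P_sig − N = −86.2 − (−97.62) = 11.42 dB → 11.4 dB

11.4 dB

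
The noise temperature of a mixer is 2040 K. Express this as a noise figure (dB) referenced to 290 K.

F = 1 + T_e/T₀ = 1 + 2040/290 = 8.03448
NF = 10 log₁₀(8.03448) = 9.05 dB

9.05 dB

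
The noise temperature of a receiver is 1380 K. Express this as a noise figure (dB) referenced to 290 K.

F = 1 + T_e/T₀ = 1 + 1380/290 = 5.75862
NF = 10 log₁₀(5.75862) = 7.60 dB

7.60 dB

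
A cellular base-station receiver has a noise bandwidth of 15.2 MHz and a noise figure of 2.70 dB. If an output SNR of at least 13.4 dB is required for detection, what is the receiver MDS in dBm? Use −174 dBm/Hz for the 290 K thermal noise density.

Sensitivity = −174 + 10 log₁₀(B) + NF + SNR_min
= −174 + 71.82 + 2.70 + 13.4
= −86.08 dBm → −86.1 dBm

−86.1 dBm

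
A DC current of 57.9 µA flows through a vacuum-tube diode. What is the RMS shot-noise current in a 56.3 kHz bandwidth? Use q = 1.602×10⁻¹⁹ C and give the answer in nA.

I_n = √(2qI·B)
2qI·B = 2 × 1.602×10⁻¹⁹ × 5.79×10⁻⁵ × 5.63×10⁴ = 1.04×10⁻¹⁸ A²
I_n = √(1.04×10⁻¹⁸) = 1.02×10⁻⁹ A = 1.02 nA

1.02 nA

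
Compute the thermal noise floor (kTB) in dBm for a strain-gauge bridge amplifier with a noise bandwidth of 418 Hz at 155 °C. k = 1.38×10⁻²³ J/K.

−146.1 dBm

T = 155 °C + 273.15 = 428.15 K
P_n = kTB = 1.38×10⁻²³ × 428.15 × 4.18×10² = 2.47×10⁻¹⁸ W
In dBm: 10 log₁₀(2.47×10⁻¹⁸ / 10⁻³) = −146.1 dBm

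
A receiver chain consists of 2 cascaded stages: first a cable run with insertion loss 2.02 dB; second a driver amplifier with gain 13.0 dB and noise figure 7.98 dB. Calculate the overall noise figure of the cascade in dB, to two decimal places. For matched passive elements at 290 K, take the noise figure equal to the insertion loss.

Convert to linear (a loss of L dB is a gain of −L dB): F_i = 10^(NF_i/10), G_i = 10^(G_i,dB/10)
  Stage 1: F_1 = 10^(2.02/10) = 1.592, G_1 = 10^(−2.02/10) = 0.6281
  Stage 2: F_2 = 10^(7.98/10) = 6.281, G_2 = 10^(13.0/10) = 19.95
Friis cascade:
  F = 1.592 + (6.281 − 1)/0.6281 = 10.00
NF = 10 log₁₀(10.00) = 10.00 dB

10.00 dB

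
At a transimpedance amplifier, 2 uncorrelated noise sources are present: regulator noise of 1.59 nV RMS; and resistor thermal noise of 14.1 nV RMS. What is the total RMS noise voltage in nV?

14.2 nV

Uncorrelated sources add in power (mean-square): V_tot = √(ΣV_i²)
V_tot = √[(1.59×10⁻⁹)² + (1.41×10⁻⁸)²] = 1.42×10⁻⁸ V = 14.2 nV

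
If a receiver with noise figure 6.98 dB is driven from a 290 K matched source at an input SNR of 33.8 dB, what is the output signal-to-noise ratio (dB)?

26.82 dB

By definition F = SNR_in/SNR_out, so in dB: SNR_out = SNR_in − NF
SNR_out = 33.8 − 6.98 = 26.82 dB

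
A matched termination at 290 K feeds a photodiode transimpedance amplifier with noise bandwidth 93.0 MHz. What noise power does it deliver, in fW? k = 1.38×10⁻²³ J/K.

P_n = kTB = 1.38×10⁻²³ × 290 × 9.30×10⁷ = 3.72×10⁻¹³ W = 372 fW

372 fW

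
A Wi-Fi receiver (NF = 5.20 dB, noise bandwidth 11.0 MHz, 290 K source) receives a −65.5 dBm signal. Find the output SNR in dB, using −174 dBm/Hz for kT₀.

Noise floor: N = −174 + 10 log₁₀(B) + NF
10 log₁₀(1.10×10⁷) = 70.41 dB
N = −174 + 70.41 + 5.20 = −98.39 dBm
SNR = P_sig − N = −65.5 − (−98.39) = 32.89 dB → 32.9 dB

32.9 dB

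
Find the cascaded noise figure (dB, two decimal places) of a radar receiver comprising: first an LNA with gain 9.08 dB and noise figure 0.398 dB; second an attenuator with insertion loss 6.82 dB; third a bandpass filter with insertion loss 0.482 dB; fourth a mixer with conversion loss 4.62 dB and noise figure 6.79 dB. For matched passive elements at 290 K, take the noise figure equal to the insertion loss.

6.17 dB

Convert to linear (a loss of L dB is a gain of −L dB): F_i = 10^(NF_i/10), G_i = 10^(G_i,dB/10)
  Stage 1: F_1 = 10^(0.398/10) = 1.096, G_1 = 10^(9.08/10) = 8.091
  Stage 2: F_2 = 10^(6.82/10) = 4.808, G_2 = 10^(−6.82/10) = 0.2080
  Stage 3: F_3 = 10^(0.482/10) = 1.117, G_3 = 10^(−0.482/10) = 0.8950
  Stage 4: F_4 = 10^(6.79/10) = 4.775, G_4 = 10^(−4.62/10) = 0.3451
Friis cascade:
  F = 1.096 + (4.808 − 1)/8.091 + (1.117 − 1)/1.683 + (4.775 − 1)/1.506 = 4.143
NF = 10 log₁₀(4.143) = 6.17 dB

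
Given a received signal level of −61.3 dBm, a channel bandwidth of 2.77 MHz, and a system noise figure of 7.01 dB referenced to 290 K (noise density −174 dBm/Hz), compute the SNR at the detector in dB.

Noise floor: N = −174 + 10 log₁₀(B) + NF
10 log₁₀(2.77×10⁶) = 64.42 dB
N = −174 + 64.42 + 7.01 = −102.57 dBm
SNR = P_sig − N = −61.3 − (−102.57) = 41.27 dB → 41.3 dB

41.3 dB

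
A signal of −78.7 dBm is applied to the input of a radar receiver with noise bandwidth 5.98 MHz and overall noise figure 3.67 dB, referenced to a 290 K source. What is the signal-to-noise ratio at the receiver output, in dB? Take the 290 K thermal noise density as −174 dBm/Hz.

23.9 dB

Noise floor: N = −174 + 10 log₁₀(B) + NF
10 log₁₀(5.98×10⁶) = 67.77 dB
N = −174 + 67.77 + 3.67 = −102.56 dBm
SNR = P_sig − N = −78.7 − (−102.56) = 23.86 dB → 23.9 dB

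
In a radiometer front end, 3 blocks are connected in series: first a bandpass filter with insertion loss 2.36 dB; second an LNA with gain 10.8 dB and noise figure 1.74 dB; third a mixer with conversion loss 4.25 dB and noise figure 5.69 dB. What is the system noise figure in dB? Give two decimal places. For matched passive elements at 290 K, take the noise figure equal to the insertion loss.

Convert to linear (a loss of L dB is a gain of −L dB): F_i = 10^(NF_i/10), G_i = 10^(G_i,dB/10)
  Stage 1: F_1 = 10^(2.36/10) = 1.722, G_1 = 10^(−2.36/10) = 0.5808
  Stage 2: F_2 = 10^(1.74/10) = 1.493, G_2 = 10^(10.8/10) = 12.02
  Stage 3: F_3 = 10^(5.69/10) = 3.707, G_3 = 10^(−4.25/10) = 0.3758
Friis cascade:
  F = 1.722 + (1.493 − 1)/0.5808 + (3.707 − 1)/6.982 = 2.958
NF = 10 log₁₀(2.958) = 4.71 dB

4.71 dB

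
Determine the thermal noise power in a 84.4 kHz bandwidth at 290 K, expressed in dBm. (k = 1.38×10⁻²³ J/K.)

−124.7 dBm

P_n = kTB = 1.38×10⁻²³ × 290 × 8.44×10⁴ = 3.38×10⁻¹⁶ W
In dBm: 10 log₁₀(3.38×10⁻¹⁶ / 10⁻³) = −124.7 dBm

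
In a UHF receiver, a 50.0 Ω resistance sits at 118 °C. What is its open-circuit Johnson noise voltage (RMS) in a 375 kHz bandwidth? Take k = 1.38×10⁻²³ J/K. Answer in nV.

636 nV

T = 118 °C + 273.15 = 391.15 K
V_n = √(4kTRB)
4kTRB = 4 × 1.38×10⁻²³ × 391.15 × 5.00×10¹ × 3.75×10⁵ = 4.05×10⁻¹³ V²
V_n = √(4.05×10⁻¹³) = 6.36×10⁻⁷ V = 636 nV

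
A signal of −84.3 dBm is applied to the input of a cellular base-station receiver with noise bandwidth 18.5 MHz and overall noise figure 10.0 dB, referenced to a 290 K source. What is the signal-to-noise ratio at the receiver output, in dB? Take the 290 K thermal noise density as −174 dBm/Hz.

7.0 dB

Noise floor: N = −174 + 10 log₁₀(B) + NF
10 log₁₀(1.85×10⁷) = 72.67 dB
N = −174 + 72.67 + 10.0 = −91.33 dBm
SNR = P_sig − N = −84.3 − (−91.33) = 7.03 dB → 7.0 dB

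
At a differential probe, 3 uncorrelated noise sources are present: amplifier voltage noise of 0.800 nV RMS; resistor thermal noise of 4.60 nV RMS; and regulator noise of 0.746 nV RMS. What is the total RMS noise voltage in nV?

Uncorrelated sources add in power (mean-square): V_tot = √(ΣV_i²)
V_tot = √[(8.00×10⁻¹⁰)² + (4.60×10⁻⁹)² + (7.46×10⁻¹⁰)²] = 4.73×10⁻⁹ V = 4.73 nV

4.73 nV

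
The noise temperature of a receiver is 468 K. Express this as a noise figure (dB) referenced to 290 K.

F = 1 + T_e/T₀ = 1 + 468/290 = 2.61379
NF = 10 log₁₀(2.61379) = 4.17 dB

4.17 dB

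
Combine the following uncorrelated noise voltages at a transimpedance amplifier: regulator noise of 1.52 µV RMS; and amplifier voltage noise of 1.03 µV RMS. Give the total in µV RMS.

1.84 µV

Uncorrelated sources add in power (mean-square): V_tot = √(ΣV_i²)
V_tot = √[(1.52×10⁻⁶)² + (1.03×10⁻⁶)²] = 1.84×10⁻⁶ V = 1.84 µV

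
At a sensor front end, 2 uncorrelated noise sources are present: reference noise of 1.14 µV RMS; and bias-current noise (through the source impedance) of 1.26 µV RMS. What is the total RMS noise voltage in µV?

1.70 µV

Uncorrelated sources add in power (mean-square): V_tot = √(ΣV_i²)
V_tot = √[(1.14×10⁻⁶)² + (1.26×10⁻⁶)²] = 1.70×10⁻⁶ V = 1.70 µV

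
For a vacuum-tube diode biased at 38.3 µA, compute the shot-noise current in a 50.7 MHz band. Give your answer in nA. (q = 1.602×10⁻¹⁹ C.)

I_n = √(2qI·B)
2qI·B = 2 × 1.602×10⁻¹⁹ × 3.83×10⁻⁵ × 5.07×10⁷ = 6.22×10⁻¹⁶ A²
I_n = √(6.22×10⁻¹⁶) = 2.49×10⁻⁸ A = 24.9 nA

24.9 nA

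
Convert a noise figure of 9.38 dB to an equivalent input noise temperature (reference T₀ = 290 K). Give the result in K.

2224 K

F = 10^(9.38/10) = 8.66962
T_e = (F − 1)·T₀ = (8.66962 − 1) × 290 = 2224 K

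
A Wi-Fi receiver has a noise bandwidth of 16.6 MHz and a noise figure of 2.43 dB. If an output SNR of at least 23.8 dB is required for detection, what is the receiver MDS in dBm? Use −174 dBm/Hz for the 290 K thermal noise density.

Sensitivity = −174 + 10 log₁₀(B) + NF + SNR_min
= −174 + 72.2 + 2.43 + 23.8
= −75.57 dBm → −75.6 dBm

−75.6 dBm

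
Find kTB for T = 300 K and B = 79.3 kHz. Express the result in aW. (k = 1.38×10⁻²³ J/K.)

328 aW

P_n = kTB = 1.38×10⁻²³ × 300 × 7.93×10⁴ = 3.28×10⁻¹⁶ W = 328 aW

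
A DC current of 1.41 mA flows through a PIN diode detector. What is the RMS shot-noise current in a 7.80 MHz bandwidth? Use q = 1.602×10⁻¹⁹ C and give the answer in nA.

59.4 nA

I_n = √(2qI·B)
2qI·B = 2 × 1.602×10⁻¹⁹ × 1.41×10⁻³ × 7.80×10⁶ = 3.52×10⁻¹⁵ A²
I_n = √(3.52×10⁻¹⁵) = 5.94×10⁻⁸ A = 59.4 nA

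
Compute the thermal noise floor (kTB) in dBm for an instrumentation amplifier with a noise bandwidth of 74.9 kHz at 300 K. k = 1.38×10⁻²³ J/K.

−125.1 dBm

P_n = kTB = 1.38×10⁻²³ × 300 × 7.49×10⁴ = 3.10×10⁻¹⁶ W
In dBm: 10 log₁₀(3.10×10⁻¹⁶ / 10⁻³) = −125.1 dBm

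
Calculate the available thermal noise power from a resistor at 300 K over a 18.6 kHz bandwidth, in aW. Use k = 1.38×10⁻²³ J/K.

P_n = kTB = 1.38×10⁻²³ × 300 × 1.86×10⁴ = 7.70×10⁻¹⁷ W = 77.0 aW

77.0 aW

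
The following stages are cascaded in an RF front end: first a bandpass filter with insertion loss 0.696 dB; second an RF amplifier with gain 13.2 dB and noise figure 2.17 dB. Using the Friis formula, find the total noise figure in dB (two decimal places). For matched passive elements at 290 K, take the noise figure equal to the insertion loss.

Convert to linear (a loss of L dB is a gain of −L dB): F_i = 10^(NF_i/10), G_i = 10^(G_i,dB/10)
  Stage 1: F_1 = 10^(0.696/10) = 1.174, G_1 = 10^(−0.696/10) = 0.8519
  Stage 2: F_2 = 10^(2.17/10) = 1.648, G_2 = 10^(13.2/10) = 20.89
Friis cascade:
  F = 1.174 + (1.648 − 1)/0.8519 = 1.935
NF = 10 log₁₀(1.935) = 2.87 dB

2.87 dB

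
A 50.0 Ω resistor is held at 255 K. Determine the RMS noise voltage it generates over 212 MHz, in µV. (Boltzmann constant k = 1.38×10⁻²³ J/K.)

12.2 µV

V_n = √(4kTRB)
4kTRB = 4 × 1.38×10⁻²³ × 255 × 5.00×10¹ × 2.12×10⁸ = 1.49×10⁻¹⁰ V²
V_n = √(1.49×10⁻¹⁰) = 1.22×10⁻⁵ V = 12.2 µV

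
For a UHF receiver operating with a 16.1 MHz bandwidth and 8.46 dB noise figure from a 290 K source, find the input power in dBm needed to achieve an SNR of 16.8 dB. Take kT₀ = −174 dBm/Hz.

Sensitivity = −174 + 10 log₁₀(B) + NF + SNR_min
= −174 + 72.07 + 8.46 + 16.8
= −76.67 dBm → −76.7 dBm

−76.7 dBm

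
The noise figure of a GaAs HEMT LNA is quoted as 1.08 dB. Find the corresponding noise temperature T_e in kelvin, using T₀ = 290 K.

F = 10^(1.08/10) = 1.28233
T_e = (F − 1)·T₀ = (1.28233 − 1) × 290 = 81.9 K

81.9 K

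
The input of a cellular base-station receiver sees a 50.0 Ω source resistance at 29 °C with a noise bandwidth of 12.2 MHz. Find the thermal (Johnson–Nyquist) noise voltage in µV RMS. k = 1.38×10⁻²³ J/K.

3.19 µV

T = 29 °C + 273.15 = 302.15 K
V_n = √(4kTRB)
4kTRB = 4 × 1.38×10⁻²³ × 302.15 × 5.00×10¹ × 1.22×10⁷ = 1.02×10⁻¹¹ V²
V_n = √(1.02×10⁻¹¹) = 3.19×10⁻⁶ V = 3.19 µV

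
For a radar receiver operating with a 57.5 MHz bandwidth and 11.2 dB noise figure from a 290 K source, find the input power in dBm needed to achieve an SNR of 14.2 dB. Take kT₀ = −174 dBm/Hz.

−71.0 dBm

Sensitivity = −174 + 10 log₁₀(B) + NF + SNR_min
= −174 + 77.6 + 11.2 + 14.2
= −71.0 dBm → −71.0 dBm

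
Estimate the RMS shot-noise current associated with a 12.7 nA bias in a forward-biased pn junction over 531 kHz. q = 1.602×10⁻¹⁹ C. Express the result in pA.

I_n = √(2qI·B)
2qI·B = 2 × 1.602×10⁻¹⁹ × 1.27×10⁻⁸ × 5.31×10⁵ = 2.16×10⁻²¹ A²
I_n = √(2.16×10⁻²¹) = 4.65×10⁻¹¹ A = 46.5 pA

46.5 pA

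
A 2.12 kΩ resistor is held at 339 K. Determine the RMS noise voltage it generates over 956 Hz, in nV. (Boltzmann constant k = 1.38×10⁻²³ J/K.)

195 nV

V_n = √(4kTRB)
4kTRB = 4 × 1.38×10⁻²³ × 339 × 2.12×10³ × 9.56×10² = 3.79×10⁻¹⁴ V²
V_n = √(3.79×10⁻¹⁴) = 1.95×10⁻⁷ V = 195 nV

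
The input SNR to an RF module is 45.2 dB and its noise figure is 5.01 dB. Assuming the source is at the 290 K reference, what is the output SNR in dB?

40.19 dB

By definition F = SNR_in/SNR_out, so in dB: SNR_out = SNR_in − NF
SNR_out = 45.2 − 5.01 = 40.19 dB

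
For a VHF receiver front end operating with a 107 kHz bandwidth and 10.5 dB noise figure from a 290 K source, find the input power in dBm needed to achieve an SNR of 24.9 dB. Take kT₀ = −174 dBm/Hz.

Sensitivity = −174 + 10 log₁₀(B) + NF + SNR_min
= −174 + 50.29 + 10.5 + 24.9
= −88.31 dBm → −88.3 dBm

−88.3 dBm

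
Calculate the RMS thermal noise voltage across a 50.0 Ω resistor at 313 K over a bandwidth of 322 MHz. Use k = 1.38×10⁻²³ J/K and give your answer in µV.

16.7 µV

V_n = √(4kTRB)
4kTRB = 4 × 1.38×10⁻²³ × 313 × 5.00×10¹ × 3.22×10⁸ = 2.78×10⁻¹⁰ V²
V_n = √(2.78×10⁻¹⁰) = 1.67×10⁻⁵ V = 16.7 µV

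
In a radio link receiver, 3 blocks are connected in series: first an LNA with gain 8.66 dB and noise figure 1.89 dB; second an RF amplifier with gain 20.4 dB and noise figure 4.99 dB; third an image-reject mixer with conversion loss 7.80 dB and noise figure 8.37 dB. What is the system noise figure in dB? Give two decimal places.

Convert to linear (a loss of L dB is a gain of −L dB): F_i = 10^(NF_i/10), G_i = 10^(G_i,dB/10)
  Stage 1: F_1 = 10^(1.89/10) = 1.545, G_1 = 10^(8.66/10) = 7.345
  Stage 2: F_2 = 10^(4.99/10) = 3.155, G_2 = 10^(20.4/10) = 109.6
  Stage 3: F_3 = 10^(8.37/10) = 6.871, G_3 = 10^(−7.80/10) = 0.1660
Friis cascade:
  F = 1.545 + (3.155 − 1)/7.345 + (6.871 − 1)/805.4 = 1.846
NF = 10 log₁₀(1.846) = 2.66 dB

2.66 dB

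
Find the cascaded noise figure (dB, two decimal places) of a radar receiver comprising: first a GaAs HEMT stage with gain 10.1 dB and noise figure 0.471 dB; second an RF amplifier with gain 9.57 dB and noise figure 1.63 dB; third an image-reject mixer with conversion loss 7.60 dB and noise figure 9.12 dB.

Convert to linear (a loss of L dB is a gain of −L dB): F_i = 10^(NF_i/10), G_i = 10^(G_i,dB/10)
  Stage 1: F_1 = 10^(0.471/10) = 1.115, G_1 = 10^(10.1/10) = 10.23
  Stage 2: F_2 = 10^(1.63/10) = 1.455, G_2 = 10^(9.57/10) = 9.057
  Stage 3: F_3 = 10^(9.12/10) = 8.166, G_3 = 10^(−7.60/10) = 0.1738
Friis cascade:
  F = 1.115 + (1.455 − 1)/10.23 + (8.166 − 1)/92.68 = 1.236
NF = 10 log₁₀(1.236) = 0.92 dB

0.92 dB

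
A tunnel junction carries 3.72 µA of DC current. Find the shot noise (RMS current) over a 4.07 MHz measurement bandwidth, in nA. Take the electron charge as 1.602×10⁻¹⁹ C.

2.20 nA

I_n = √(2qI·B)
2qI·B = 2 × 1.602×10⁻¹⁹ × 3.72×10⁻⁶ × 4.07×10⁶ = 4.85×10⁻¹⁸ A²
I_n = √(4.85×10⁻¹⁸) = 2.20×10⁻⁹ A = 2.20 nA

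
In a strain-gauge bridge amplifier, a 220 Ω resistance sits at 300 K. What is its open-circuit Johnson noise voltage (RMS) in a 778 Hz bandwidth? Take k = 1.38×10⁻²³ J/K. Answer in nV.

53.2 nV

V_n = √(4kTRB)
4kTRB = 4 × 1.38×10⁻²³ × 300 × 2.20×10² × 7.78×10² = 2.83×10⁻¹⁵ V²
V_n = √(2.83×10⁻¹⁵) = 5.32×10⁻⁸ V = 53.2 nV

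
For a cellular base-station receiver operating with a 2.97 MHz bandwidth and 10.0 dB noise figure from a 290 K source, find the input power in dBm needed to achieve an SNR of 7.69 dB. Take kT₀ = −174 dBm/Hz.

Sensitivity = −174 + 10 log₁₀(B) + NF + SNR_min
= −174 + 64.73 + 10.0 + 7.69
= −91.58 dBm → −91.6 dBm

−91.6 dBm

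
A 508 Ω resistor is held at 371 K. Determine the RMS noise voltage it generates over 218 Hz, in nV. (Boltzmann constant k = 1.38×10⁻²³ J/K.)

47.6 nV

V_n = √(4kTRB)
4kTRB = 4 × 1.38×10⁻²³ × 371 × 5.08×10² × 2.18×10² = 2.27×10⁻¹⁵ V²
V_n = √(2.27×10⁻¹⁵) = 4.76×10⁻⁸ V = 47.6 nV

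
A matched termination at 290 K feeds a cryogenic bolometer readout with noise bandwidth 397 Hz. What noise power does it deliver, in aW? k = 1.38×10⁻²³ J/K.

P_n = kTB = 1.38×10⁻²³ × 290 × 3.97×10² = 1.59×10⁻¹⁸ W = 1.59 aW

1.59 aW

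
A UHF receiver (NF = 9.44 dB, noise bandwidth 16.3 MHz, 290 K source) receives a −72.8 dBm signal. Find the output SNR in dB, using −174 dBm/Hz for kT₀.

19.6 dB

Noise floor: N = −174 + 10 log₁₀(B) + NF
10 log₁₀(1.63×10⁷) = 72.12 dB
N = −174 + 72.12 + 9.44 = −92.44 dBm
SNR = P_sig − N = −72.8 − (−92.44) = 19.64 dB → 19.6 dB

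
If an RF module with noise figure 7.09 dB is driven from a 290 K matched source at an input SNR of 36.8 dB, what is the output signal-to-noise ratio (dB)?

29.71 dB

By definition F = SNR_in/SNR_out, so in dB: SNR_out = SNR_in − NF
SNR_out = 36.8 − 7.09 = 29.71 dB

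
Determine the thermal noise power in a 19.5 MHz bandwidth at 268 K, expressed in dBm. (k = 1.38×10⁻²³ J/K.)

P_n = kTB = 1.38×10⁻²³ × 268 × 1.95×10⁷ = 7.21×10⁻¹⁴ W
In dBm: 10 log₁₀(7.21×10⁻¹⁴ / 10⁻³) = −101.4 dBm

−101.4 dBm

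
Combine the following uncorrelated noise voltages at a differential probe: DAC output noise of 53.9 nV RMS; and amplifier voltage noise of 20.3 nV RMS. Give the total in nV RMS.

Uncorrelated sources add in power (mean-square): V_tot = √(ΣV_i²)
V_tot = √[(5.39×10⁻⁸)² + (2.03×10⁻⁸)²] = 5.76×10⁻⁸ V = 57.6 nV

57.6 nV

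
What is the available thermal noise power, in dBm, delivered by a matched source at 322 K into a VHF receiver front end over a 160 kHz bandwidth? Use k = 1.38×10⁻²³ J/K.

−121.5 dBm

P_n = kTB = 1.38×10⁻²³ × 322 × 1.60×10⁵ = 7.11×10⁻¹⁶ W
In dBm: 10 log₁₀(7.11×10⁻¹⁶ / 10⁻³) = −121.5 dBm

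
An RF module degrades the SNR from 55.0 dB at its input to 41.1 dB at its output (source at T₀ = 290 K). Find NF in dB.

13.9 dB

NF (dB) = SNR_in(dB) − SNR_out(dB) when the source is at T₀
NF = 55.0 − 41.1 = 13.9 dB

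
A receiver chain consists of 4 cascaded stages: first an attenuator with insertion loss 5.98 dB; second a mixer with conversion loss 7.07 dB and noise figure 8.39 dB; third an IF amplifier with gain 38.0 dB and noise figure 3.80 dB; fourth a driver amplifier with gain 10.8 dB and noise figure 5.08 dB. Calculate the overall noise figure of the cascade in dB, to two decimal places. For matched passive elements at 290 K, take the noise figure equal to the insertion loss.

Convert to linear (a loss of L dB is a gain of −L dB): F_i = 10^(NF_i/10), G_i = 10^(G_i,dB/10)
  Stage 1: F_1 = 10^(5.98/10) = 3.963, G_1 = 10^(−5.98/10) = 0.2523
  Stage 2: F_2 = 10^(8.39/10) = 6.902, G_2 = 10^(−7.07/10) = 0.1963
  Stage 3: F_3 = 10^(3.80/10) = 2.399, G_3 = 10^(38.0/10) = 6310
  Stage 4: F_4 = 10^(5.08/10) = 3.221, G_4 = 10^(10.8/10) = 12.02
Friis cascade:
  F = 3.963 + (6.902 − 1)/0.2523 + (2.399 − 1)/0.04955 + (3.221 − 1)/312.6 = 55.59
NF = 10 log₁₀(55.59) = 17.45 dB

17.45 dB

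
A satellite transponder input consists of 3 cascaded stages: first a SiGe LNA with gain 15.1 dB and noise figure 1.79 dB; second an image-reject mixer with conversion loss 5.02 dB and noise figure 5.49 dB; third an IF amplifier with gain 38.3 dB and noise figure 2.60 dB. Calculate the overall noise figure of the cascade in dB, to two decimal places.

Convert to linear (a loss of L dB is a gain of −L dB): F_i = 10^(NF_i/10), G_i = 10^(G_i,dB/10)
  Stage 1: F_1 = 10^(1.79/10) = 1.510, G_1 = 10^(15.1/10) = 32.36
  Stage 2: F_2 = 10^(5.49/10) = 3.540, G_2 = 10^(−5.02/10) = 0.3148
  Stage 3: F_3 = 10^(2.60/10) = 1.820, G_3 = 10^(38.3/10) = 6761
Friis cascade:
  F = 1.510 + (3.540 − 1)/32.36 + (1.820 − 1)/10.19 = 1.669
NF = 10 log₁₀(1.669) = 2.22 dB

2.22 dB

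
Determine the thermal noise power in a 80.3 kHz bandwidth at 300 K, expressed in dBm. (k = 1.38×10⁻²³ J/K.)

−124.8 dBm

P_n = kTB = 1.38×10⁻²³ × 300 × 8.03×10⁴ = 3.32×10⁻¹⁶ W
In dBm: 10 log₁₀(3.32×10⁻¹⁶ / 10⁻³) = −124.8 dBm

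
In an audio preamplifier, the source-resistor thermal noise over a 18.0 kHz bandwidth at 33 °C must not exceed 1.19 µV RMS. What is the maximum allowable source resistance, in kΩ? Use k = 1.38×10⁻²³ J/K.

T = 33 °C + 273.15 = 306.15 K
Johnson–Nyquist: V_n = √(4kTRB) ⇒ R = V_n² / (4kTB)
4kTB = 4 × 1.38×10⁻²³ × 306.15 × 1.80×10⁴ = 3.04×10⁻¹⁶
R = (1.19×10⁻⁶)² / 3.04×10⁻¹⁶ = 4.66×10³ Ω = 4.66 kΩ

4.66 kΩ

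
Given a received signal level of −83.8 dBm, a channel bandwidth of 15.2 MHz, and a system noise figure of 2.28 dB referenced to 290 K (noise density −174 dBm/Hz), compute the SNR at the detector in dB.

Noise floor: N = −174 + 10 log₁₀(B) + NF
10 log₁₀(1.52×10⁷) = 71.82 dB
N = −174 + 71.82 + 2.28 = −99.90 dBm
SNR = P_sig − N = −83.8 − (−99.90) = 16.10 dB → 16.1 dB

16.1 dB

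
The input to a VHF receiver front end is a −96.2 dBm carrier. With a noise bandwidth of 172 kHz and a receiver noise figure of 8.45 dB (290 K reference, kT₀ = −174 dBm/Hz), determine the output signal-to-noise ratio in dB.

17.0 dB

Noise floor: N = −174 + 10 log₁₀(B) + NF
10 log₁₀(1.72×10⁵) = 52.36 dB
N = −174 + 52.36 + 8.45 = −113.19 dBm
SNR = P_sig − N = −96.2 − (−113.19) = 16.99 dB → 17.0 dB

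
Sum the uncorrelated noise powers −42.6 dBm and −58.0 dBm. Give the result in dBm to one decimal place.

−42.5 dBm

Convert to linear, add, convert back:
P₁ = 5.50×10⁻⁸ W, P₂ = 1.58×10⁻⁹ W
P_tot = 5.65×10⁻⁸ W → 10 log₁₀(P_tot / 10⁻³) = −42.5 dBm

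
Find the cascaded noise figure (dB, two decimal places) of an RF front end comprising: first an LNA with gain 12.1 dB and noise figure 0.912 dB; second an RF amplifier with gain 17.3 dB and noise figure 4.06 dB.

1.24 dB

Convert to linear (a loss of L dB is a gain of −L dB): F_i = 10^(NF_i/10), G_i = 10^(G_i,dB/10)
  Stage 1: F_1 = 10^(0.912/10) = 1.234, G_1 = 10^(12.1/10) = 16.22
  Stage 2: F_2 = 10^(4.06/10) = 2.547, G_2 = 10^(17.3/10) = 53.70
Friis cascade:
  F = 1.234 + (2.547 − 1)/16.22 = 1.329
NF = 10 log₁₀(1.329) = 1.24 dB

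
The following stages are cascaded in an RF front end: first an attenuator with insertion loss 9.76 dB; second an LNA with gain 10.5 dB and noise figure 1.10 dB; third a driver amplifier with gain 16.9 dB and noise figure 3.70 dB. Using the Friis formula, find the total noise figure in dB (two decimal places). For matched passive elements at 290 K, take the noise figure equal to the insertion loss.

Convert to linear (a loss of L dB is a gain of −L dB): F_i = 10^(NF_i/10), G_i = 10^(G_i,dB/10)
  Stage 1: F_1 = 10^(9.76/10) = 9.462, G_1 = 10^(−9.76/10) = 0.1057
  Stage 2: F_2 = 10^(1.10/10) = 1.288, G_2 = 10^(10.5/10) = 11.22
  Stage 3: F_3 = 10^(3.70/10) = 2.344, G_3 = 10^(16.9/10) = 48.98
Friis cascade:
  F = 9.462 + (1.288 − 1)/0.1057 + (2.344 − 1)/1.186 = 13.32
NF = 10 log₁₀(13.32) = 11.25 dB

11.25 dB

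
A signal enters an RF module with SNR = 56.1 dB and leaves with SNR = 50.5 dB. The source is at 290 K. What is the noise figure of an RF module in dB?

NF (dB) = SNR_in(dB) − SNR_out(dB) when the source is at T₀
NF = 56.1 − 50.5 = 5.6 dB

5.6 dB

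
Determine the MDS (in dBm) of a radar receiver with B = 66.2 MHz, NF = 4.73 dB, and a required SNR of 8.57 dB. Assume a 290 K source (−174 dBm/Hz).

Sensitivity = −174 + 10 log₁₀(B) + NF + SNR_min
= −174 + 78.21 + 4.73 + 8.57
= −82.49 dBm → −82.5 dBm

−82.5 dBm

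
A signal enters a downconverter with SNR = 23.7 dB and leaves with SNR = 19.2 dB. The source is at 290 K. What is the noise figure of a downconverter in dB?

NF (dB) = SNR_in(dB) − SNR_out(dB) when the source is at T₀
NF = 23.7 − 19.2 = 4.5 dB

4.5 dB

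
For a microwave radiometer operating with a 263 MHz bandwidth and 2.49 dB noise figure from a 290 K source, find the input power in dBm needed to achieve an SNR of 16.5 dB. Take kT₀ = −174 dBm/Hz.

Sensitivity = −174 + 10 log₁₀(B) + NF + SNR_min
= −174 + 84.2 + 2.49 + 16.5
= −70.81 dBm → −70.8 dBm

−70.8 dBm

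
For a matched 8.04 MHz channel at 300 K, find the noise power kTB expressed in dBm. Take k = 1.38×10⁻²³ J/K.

−104.8 dBm

P_n = kTB = 1.38×10⁻²³ × 300 × 8.04×10⁶ = 3.33×10⁻¹⁴ W
In dBm: 10 log₁₀(3.33×10⁻¹⁴ / 10⁻³) = −104.8 dBm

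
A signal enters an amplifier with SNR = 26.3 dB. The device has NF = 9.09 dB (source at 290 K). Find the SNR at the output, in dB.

By definition F = SNR_in/SNR_out, so in dB: SNR_out = SNR_in − NF
SNR_out = 26.3 − 9.09 = 17.21 dB

17.21 dB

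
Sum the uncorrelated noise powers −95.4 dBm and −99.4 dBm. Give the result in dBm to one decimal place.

−93.9 dBm

Convert to linear, add, convert back:
P₁ = 2.88×10⁻¹³ W, P₂ = 1.15×10⁻¹³ W
P_tot = 4.03×10⁻¹³ W → 10 log₁₀(P_tot / 10⁻³) = −93.9 dBm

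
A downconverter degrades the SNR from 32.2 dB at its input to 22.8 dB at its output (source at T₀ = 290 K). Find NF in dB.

9.4 dB

NF (dB) = SNR_in(dB) − SNR_out(dB) when the source is at T₀
NF = 32.2 − 22.8 = 9.4 dB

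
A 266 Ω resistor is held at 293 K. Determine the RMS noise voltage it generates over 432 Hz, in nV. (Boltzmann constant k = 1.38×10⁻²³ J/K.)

V_n = √(4kTRB)
4kTRB = 4 × 1.38×10⁻²³ × 293 × 2.66×10² × 4.32×10² = 1.86×10⁻¹⁵ V²
V_n = √(1.86×10⁻¹⁵) = 4.31×10⁻⁸ V = 43.1 nV

43.1 nV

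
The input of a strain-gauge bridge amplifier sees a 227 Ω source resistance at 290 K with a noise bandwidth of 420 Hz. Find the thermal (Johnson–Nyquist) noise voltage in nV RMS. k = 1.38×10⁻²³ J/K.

39.1 nV

V_n = √(4kTRB)
4kTRB = 4 × 1.38×10⁻²³ × 290 × 2.27×10² × 4.20×10² = 1.53×10⁻¹⁵ V²
V_n = √(1.53×10⁻¹⁵) = 3.91×10⁻⁸ V = 39.1 nV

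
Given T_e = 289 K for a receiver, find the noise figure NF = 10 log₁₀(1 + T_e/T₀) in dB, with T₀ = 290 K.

F = 1 + T_e/T₀ = 1 + 289/290 = 1.99655
NF = 10 log₁₀(1.99655) = 3.00 dB

3.00 dB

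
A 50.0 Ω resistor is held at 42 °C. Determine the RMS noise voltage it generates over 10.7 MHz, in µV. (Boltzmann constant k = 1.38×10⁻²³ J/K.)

T = 42 °C + 273.15 = 315.15 K
V_n = √(4kTRB)
4kTRB = 4 × 1.38×10⁻²³ × 315.15 × 5.00×10¹ × 1.07×10⁷ = 9.31×10⁻¹² V²
V_n = √(9.31×10⁻¹²) = 3.05×10⁻⁶ V = 3.05 µV

3.05 µV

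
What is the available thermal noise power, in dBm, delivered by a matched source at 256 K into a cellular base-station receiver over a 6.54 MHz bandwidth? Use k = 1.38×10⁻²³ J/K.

P_n = kTB = 1.38×10⁻²³ × 256 × 6.54×10⁶ = 2.31×10⁻¹⁴ W
In dBm: 10 log₁₀(2.31×10⁻¹⁴ / 10⁻³) = −106.4 dBm

−106.4 dBm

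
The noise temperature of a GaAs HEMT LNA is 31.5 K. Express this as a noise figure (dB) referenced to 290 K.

0.448 dB

F = 1 + T_e/T₀ = 1 + 31.5/290 = 1.10862
NF = 10 log₁₀(1.10862) = 0.448 dB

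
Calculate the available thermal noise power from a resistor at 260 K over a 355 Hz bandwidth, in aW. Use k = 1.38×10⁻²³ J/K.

1.27 aW

P_n = kTB = 1.38×10⁻²³ × 260 × 3.55×10² = 1.27×10⁻¹⁸ W = 1.27 aW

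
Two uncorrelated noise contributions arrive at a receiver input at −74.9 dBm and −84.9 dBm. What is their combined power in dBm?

−74.5 dBm

Convert to linear, add, convert back:
P₁ = 3.24×10⁻¹¹ W, P₂ = 3.24×10⁻¹² W
P_tot = 3.56×10⁻¹¹ W → 10 log₁₀(P_tot / 10⁻³) = −74.5 dBm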